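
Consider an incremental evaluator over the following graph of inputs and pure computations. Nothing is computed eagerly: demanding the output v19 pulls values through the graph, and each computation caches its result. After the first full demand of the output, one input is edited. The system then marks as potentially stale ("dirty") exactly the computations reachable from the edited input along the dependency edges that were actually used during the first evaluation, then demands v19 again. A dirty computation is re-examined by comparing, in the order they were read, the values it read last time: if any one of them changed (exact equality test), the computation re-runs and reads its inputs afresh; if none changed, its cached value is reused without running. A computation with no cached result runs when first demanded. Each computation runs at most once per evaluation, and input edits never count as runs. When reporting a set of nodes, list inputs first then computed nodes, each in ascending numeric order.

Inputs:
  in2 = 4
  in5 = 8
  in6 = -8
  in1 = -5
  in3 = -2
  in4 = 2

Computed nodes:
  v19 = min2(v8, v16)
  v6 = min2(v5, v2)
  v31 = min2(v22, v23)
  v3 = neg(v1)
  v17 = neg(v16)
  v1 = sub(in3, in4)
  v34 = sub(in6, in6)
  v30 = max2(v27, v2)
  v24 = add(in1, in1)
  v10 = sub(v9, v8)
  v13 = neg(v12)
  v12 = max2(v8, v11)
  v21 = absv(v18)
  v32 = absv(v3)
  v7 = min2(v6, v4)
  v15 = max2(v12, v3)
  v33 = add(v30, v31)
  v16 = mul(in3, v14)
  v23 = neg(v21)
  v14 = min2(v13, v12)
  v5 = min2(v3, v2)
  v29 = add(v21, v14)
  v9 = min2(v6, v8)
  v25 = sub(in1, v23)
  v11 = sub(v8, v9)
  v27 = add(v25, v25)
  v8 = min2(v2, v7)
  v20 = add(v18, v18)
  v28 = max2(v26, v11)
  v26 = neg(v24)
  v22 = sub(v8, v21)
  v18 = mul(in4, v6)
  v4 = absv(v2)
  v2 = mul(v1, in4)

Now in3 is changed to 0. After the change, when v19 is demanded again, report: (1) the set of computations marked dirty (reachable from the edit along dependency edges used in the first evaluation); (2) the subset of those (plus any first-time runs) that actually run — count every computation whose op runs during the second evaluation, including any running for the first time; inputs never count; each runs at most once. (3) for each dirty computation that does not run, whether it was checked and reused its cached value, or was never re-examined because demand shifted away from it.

Dirty set: v1, v2, v3, v4, v5, v6, v7, v8, v9, v11, v12, v13, v14, v16, v19.
Run set: v1, v2, v3, v4, v5, v6, v7, v8, v9, v11, v12, v16, v19 (13 run).
Re-examined without running (cache reused): v13, v14.
The important point: at v13 every value read last time is unchanged, so the dirty flag clears without a run.

Initial pass — values computed on the first demand:
  v1 = sub(-2, 2) = -4
  v2 = mul(-4, 2) = -8
  v3 = neg(-4) = 4
  v4 = absv(-8) = 8
  v5 = min2(4, -8) = -8
  v6 = min2(-8, -8) = -8
  v7 = min2(-8, 8) = -8
  v8 = min2(-8, -8) = -8
  v9 = min2(-8, -8) = -8
  v11 = sub(-8, -8) = 0
  v12 = max2(-8, 0) = 0
  v13 = neg(0) = 0
  v14 = min2(0, 0) = 0
  v16 = mul(-2, 0) = 0
  v19 = min2(-8, 0) = -8

Second demand — change propagation:
  v1: re-runs because in3 -2->0; new result -2.
  v2: re-runs because v1 -4->-2; new result -4.
  v3: re-runs because v1 -4->-2; new result 2.
  v4: re-runs because v2 -8->-4; new result 4.
  v5: re-runs because v3 4->2; v2 -8->-4; new result -4.
  v6: re-runs because v5 -8->-4; v2 -8->-4; new result -4.
  v7: re-runs because v6 -8->-4; v4 8->4; new result -4.
  v8: re-runs because v2 -8->-4; v7 -8->-4; new result -4.
  v9: re-runs because v6 -8->-4; v8 -8->-4; new result -4.
  v11: re-runs because v8 -8->-4; v9 -8->-4; new result 0 (unchanged).
  v12: re-runs because v8 -8->-4; new result 0 (unchanged).
  v13: re-examined; everything it read last time is the same (v12 unchanged) — cache 0 kept, no run.
  v14: re-examined; everything it read last time is the same (v13 unchanged, v12 unchanged) — cache 0 kept, no run.
  v16: re-runs because in3 -2->0; new result 0 (unchanged).
  v19: re-runs because v8 -8->-4; new result -4.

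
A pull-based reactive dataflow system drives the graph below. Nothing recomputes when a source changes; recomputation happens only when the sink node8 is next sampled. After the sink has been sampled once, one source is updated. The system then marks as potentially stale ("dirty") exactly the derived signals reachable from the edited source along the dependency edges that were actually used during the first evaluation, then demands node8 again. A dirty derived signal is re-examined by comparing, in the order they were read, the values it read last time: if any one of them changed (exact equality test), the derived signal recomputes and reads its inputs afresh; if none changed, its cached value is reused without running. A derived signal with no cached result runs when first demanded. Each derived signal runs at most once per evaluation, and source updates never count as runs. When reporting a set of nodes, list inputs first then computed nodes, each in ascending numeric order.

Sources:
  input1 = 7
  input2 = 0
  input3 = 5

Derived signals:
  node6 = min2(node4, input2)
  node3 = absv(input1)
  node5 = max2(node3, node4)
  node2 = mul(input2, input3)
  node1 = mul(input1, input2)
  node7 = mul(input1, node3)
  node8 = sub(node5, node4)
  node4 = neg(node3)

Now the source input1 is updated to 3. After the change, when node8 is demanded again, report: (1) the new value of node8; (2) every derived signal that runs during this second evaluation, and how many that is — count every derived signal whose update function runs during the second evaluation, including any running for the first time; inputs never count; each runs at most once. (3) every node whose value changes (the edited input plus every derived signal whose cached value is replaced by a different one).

First evaluation (everything demanded from the output):
  node3 = absv(7) = 7
  node4 = neg(7) = -7
  node5 = max2(7, -7) = 7
  node8 = sub(7, -7) = 14

Propagation after the edit:
  node3: runs — input1 7->3; result 3.
  node4: runs — node3 7->3; result -3.
  node5: runs — node3 7->3; node4 -7->-3; result 3.
  node8: runs — node5 7->3; node4 -7->-3; result 6.

New value of node8: 6.
Derived signals that run: node3, node4, node5, node8 — 4 in total.
Values that change: input1, node3, node4, node5, node8.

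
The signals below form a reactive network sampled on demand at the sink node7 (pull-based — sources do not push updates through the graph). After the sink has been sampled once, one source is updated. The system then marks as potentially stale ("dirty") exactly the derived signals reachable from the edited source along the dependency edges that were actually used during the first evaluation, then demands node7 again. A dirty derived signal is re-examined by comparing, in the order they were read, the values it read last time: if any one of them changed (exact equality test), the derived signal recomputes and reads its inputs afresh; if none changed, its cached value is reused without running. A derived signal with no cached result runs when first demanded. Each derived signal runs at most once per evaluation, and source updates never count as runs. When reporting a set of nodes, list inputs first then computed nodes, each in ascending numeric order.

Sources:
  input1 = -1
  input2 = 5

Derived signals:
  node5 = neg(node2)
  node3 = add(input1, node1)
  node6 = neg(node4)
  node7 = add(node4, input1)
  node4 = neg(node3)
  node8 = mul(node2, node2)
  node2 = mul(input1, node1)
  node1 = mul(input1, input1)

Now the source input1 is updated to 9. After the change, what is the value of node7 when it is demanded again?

Initial pass — values computed on the first demand:
  node1 = mul(-1, -1) = 1
  node3 = add(-1, 1) = 0
  node4 = neg(0) = 0
  node7 = add(0, -1) = -1

Second demand — change propagation:
  node1: re-runs because input1 -1->9; input1 -1->9; new result 81.
  node3: re-runs because input1 -1->9; node1 1->81; new result 90.
  node4: re-runs because node3 0->90; new result -90.
  node7: re-runs because node4 0->-90; input1 -1->9; new result -81.

node7 now evaluates to -81.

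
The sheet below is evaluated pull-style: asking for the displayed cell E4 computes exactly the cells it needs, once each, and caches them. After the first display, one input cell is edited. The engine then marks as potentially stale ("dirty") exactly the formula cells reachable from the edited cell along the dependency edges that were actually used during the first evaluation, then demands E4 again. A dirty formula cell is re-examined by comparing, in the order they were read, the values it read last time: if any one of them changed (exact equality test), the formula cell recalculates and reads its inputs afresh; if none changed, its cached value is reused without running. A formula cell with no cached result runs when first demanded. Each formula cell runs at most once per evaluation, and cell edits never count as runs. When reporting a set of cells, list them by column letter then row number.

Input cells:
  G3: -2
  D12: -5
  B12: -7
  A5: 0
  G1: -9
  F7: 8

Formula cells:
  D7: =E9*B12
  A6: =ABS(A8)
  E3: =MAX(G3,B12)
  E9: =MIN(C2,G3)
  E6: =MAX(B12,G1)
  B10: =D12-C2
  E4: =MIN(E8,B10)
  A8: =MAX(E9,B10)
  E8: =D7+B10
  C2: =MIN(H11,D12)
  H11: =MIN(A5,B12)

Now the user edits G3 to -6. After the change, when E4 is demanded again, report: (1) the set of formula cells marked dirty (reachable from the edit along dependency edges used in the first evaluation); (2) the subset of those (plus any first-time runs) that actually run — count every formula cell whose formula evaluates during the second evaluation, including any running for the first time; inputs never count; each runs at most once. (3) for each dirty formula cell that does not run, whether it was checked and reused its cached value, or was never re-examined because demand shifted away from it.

The edit dirties: D7, E4, E8, E9.
1 formula cells run: E9.
Cache hits after checking: D7, E4, E8.
Note the absorption at E9: it re-runs yet its value is the same, leaving the output's value untouched.

First demand of the output computes:
  H11 = MIN(0, -7) = -7
  C2 = MIN(-7, -5) = -7
  B10 = -5 - -7 = 2
  E9 = MIN(-7, -2) = -7
  D7 = -7 * -7 = 49
  E8 = 49 + 2 = 51
  E4 = MIN(51, 2) = 2

After the edit, cleaning proceeds:
  E9: a read changed (G3 -2->-6) — executes, giving -7 — identical to its old value.
  D7: dirty, but its reads are unchanged (E9 unchanged, B12 unchanged); cached 49 stands.
  E8: dirty, but its reads are unchanged (D7 unchanged, B10 unchanged); cached 51 stands.
  E4: dirty, but its reads are unchanged (E8 unchanged, B10 unchanged); cached 2 stands.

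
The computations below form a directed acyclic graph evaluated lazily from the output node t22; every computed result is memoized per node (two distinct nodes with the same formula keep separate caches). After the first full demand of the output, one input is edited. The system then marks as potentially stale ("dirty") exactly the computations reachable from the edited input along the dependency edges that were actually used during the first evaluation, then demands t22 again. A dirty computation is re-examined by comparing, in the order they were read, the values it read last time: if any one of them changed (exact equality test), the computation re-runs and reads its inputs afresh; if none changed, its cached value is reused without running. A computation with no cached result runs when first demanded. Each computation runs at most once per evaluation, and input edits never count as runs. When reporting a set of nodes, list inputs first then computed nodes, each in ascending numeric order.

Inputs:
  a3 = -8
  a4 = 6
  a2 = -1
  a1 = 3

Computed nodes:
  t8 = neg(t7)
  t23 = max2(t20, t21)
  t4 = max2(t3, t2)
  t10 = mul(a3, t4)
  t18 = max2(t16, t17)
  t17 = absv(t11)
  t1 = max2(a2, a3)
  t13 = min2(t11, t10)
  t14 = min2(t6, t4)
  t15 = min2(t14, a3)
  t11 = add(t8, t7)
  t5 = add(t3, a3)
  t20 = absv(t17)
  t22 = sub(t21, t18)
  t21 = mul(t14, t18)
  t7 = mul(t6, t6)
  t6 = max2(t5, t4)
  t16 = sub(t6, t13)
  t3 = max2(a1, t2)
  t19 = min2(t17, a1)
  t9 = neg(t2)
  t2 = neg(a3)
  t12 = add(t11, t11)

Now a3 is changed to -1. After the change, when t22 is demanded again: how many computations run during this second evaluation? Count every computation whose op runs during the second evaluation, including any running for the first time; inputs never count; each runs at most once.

15 computations run: t2, t3, t4, t5, t6, t7, t8, t10, t11, t13, t14, t16, t18, t21, t22.
Note where the cutoff bites: t17 is checked, finds nothing changed, and keeps its cache.

First demand of the output computes:
  t2 = neg(-8) = 8
  t3 = max2(3, 8) = 8
  t4 = max2(8, 8) = 8
  t5 = add(8, -8) = 0
  t6 = max2(0, 8) = 8
  t7 = mul(8, 8) = 64
  t8 = neg(64) = -64
  t10 = mul(-8, 8) = -64
  t11 = add(-64, 64) = 0
  t13 = min2(0, -64) = -64
  t14 = min2(8, 8) = 8
  t16 = sub(8, -64) = 72
  t17 = absv(0) = 0
  t18 = max2(72, 0) = 72
  t21 = mul(8, 72) = 576
  t22 = sub(576, 72) = 504

After the edit, cleaning proceeds:
  t2: a read changed (a3 -8->-1) — executes, giving 1.
  t3: a read changed (t2 8->1) — executes, giving 3.
  t4: a read changed (t3 8->3; t2 8->1) — executes, giving 3.
  t5: a read changed (t3 8->3; a3 -8->-1) — executes, giving 2.
  t6: a read changed (t5 0->2; t4 8->3) — executes, giving 3.
  t7: a read changed (t6 8->3; t6 8->3) — executes, giving 9.
  t8: a read changed (t7 64->9) — executes, giving -9.
  t10: a read changed (a3 -8->-1; t4 8->3) — executes, giving -3.
  t11: a read changed (t8 -64->-9; t7 64->9) — executes, giving 0 — identical to its old value.
  t13: a read changed (t10 -64->-3) — executes, giving -3.
  t14: a read changed (t6 8->3; t4 8->3) — executes, giving 3.
  t16: a read changed (t6 8->3; t13 -64->-3) — executes, giving 6.
  t17: dirty, but its reads are unchanged (t11 unchanged); cached 0 stands.
  t18: a read changed (t16 72->6) — executes, giving 6.
  t21: a read changed (t14 8->3; t18 72->6) — executes, giving 18.
  t22: a read changed (t21 576->18; t18 72->6) — executes, giving 12.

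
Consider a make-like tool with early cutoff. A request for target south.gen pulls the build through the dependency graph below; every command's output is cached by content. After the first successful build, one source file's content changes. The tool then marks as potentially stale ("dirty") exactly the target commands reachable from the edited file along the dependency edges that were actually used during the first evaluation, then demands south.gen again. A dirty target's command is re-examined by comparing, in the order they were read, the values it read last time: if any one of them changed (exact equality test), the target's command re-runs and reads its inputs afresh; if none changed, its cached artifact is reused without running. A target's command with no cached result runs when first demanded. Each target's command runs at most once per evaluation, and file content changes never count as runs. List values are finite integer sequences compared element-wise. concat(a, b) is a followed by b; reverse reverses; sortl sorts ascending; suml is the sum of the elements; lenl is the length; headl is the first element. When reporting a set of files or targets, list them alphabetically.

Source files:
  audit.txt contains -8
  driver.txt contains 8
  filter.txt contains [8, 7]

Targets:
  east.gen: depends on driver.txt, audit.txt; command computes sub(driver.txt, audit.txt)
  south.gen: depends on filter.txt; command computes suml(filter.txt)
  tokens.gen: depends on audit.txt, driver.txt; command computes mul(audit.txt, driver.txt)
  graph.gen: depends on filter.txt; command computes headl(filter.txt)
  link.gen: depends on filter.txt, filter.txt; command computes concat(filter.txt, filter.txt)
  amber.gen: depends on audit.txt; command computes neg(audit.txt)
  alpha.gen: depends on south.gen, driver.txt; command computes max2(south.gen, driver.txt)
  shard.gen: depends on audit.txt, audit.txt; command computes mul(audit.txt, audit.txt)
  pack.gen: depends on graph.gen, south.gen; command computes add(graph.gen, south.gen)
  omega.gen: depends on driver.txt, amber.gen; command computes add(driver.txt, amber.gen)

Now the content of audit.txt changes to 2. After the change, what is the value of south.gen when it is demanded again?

First demand of the output computes:
  south.gen = suml([8, 7]) = 15

After the edit, cleaning proceeds:
  audit.txt only reaches undemanded nodes; the second demand re-runs nothing.

Note the shortcut — audit.txt feeds only undemanded nodes, so no recomputation happens.

Demanding south.gen again yields 15.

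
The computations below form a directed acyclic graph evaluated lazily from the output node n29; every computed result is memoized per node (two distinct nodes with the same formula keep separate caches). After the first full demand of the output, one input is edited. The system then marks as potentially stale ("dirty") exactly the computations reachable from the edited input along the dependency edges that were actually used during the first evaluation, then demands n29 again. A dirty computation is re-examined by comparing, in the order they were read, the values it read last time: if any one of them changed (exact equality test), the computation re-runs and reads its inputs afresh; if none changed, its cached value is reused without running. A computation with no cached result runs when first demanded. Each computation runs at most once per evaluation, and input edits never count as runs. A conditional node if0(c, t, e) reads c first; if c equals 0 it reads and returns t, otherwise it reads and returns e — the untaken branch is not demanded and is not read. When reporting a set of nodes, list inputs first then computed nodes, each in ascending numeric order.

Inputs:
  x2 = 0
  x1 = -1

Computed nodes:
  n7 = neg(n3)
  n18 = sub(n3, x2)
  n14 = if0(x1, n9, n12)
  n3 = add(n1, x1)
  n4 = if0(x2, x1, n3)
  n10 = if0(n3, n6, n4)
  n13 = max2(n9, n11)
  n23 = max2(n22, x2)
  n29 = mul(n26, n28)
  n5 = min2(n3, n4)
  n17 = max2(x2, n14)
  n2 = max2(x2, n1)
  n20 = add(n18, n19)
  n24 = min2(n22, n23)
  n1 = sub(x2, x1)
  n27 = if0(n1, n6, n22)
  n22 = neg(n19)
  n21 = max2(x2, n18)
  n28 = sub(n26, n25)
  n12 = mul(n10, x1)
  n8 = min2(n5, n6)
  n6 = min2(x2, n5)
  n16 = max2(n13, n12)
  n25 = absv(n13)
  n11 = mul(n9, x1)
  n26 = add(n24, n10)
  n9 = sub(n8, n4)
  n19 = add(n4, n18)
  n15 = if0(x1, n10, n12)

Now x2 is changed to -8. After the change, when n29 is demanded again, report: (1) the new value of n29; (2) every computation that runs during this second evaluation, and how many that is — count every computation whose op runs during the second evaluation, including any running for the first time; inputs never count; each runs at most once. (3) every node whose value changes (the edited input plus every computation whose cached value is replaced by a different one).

First demand of the output computes:
  n1 = sub(0, -1) = 1
  n3 = add(1, -1) = 0
  n4 = if0(x2=0 -> then branch x1) = -1
  n5 = min2(0, -1) = -1
  n6 = min2(0, -1) = -1
  n8 = min2(-1, -1) = -1
  n9 = sub(-1, -1) = 0
  n10 = if0(n3=0 -> then branch n6) = -1
  n11 = mul(0, -1) = 0
  n13 = max2(0, 0) = 0
  n18 = sub(0, 0) = 0
  n19 = add(-1, 0) = -1
  n22 = neg(-1) = 1
  n23 = max2(1, 0) = 1
  n24 = min2(1, 1) = 1
  n25 = absv(0) = 0
  n26 = add(1, -1) = 0
  n28 = sub(0, 0) = 0
  n29 = mul(0, 0) = 0

After the edit, cleaning proceeds:
  n1: a read changed (x2 0->-8) — executes, giving -7.
  n3: a read changed (n1 1->-7) — executes, giving -8.
  n4: a read changed (x2 0->-8) — executes, giving -8.
  n5: a read changed (n3 0->-8; n4 -1->-8) — executes, giving -8.
  n6: a read changed (x2 0->-8; n5 -1->-8) — executes, giving -8.
  n8: a read changed (n5 -1->-8; n6 -1->-8) — executes, giving -8.
  n9: a read changed (n8 -1->-8; n4 -1->-8) — executes, giving 0 — identical to its old value.
  n10: a read changed (n3 0->-8; n6 -1->-8) — executes, giving -8.
  n11: dirty, but its reads are unchanged (n9 unchanged, x1 unchanged); cached 0 stands.
  n13: dirty, but its reads are unchanged (n9 unchanged, n11 unchanged); cached 0 stands.
  n18: a read changed (n3 0->-8; x2 0->-8) — executes, giving 0 — identical to its old value.
  n19: a read changed (n4 -1->-8) — executes, giving -8.
  n22: a read changed (n19 -1->-8) — executes, giving 8.
  n23: a read changed (n22 1->8; x2 0->-8) — executes, giving 8.
  n24: a read changed (n22 1->8; n23 1->8) — executes, giving 8.
  n25: dirty, but its reads are unchanged (n13 unchanged); cached 0 stands.
  n26: a read changed (n24 1->8; n10 -1->-8) — executes, giving 0 — identical to its old value.
  n28: dirty, but its reads are unchanged (n26 unchanged, n25 unchanged); cached 0 stands.
  n29: dirty, but its reads are unchanged (n26 unchanged, n28 unchanged); cached 0 stands.

Note where the cutoff bites: n11 is checked, finds nothing changed, and keeps its cache.

Demanding n29 again yields 0.
14 computations run: n1, n3, n4, n5, n6, n8, n9, n10, n18, n19, n22, n23, n24, n26.
The nodes whose values change: x2, n1, n3, n4, n5, n6, n8, n10, n19, n22, n23, n24.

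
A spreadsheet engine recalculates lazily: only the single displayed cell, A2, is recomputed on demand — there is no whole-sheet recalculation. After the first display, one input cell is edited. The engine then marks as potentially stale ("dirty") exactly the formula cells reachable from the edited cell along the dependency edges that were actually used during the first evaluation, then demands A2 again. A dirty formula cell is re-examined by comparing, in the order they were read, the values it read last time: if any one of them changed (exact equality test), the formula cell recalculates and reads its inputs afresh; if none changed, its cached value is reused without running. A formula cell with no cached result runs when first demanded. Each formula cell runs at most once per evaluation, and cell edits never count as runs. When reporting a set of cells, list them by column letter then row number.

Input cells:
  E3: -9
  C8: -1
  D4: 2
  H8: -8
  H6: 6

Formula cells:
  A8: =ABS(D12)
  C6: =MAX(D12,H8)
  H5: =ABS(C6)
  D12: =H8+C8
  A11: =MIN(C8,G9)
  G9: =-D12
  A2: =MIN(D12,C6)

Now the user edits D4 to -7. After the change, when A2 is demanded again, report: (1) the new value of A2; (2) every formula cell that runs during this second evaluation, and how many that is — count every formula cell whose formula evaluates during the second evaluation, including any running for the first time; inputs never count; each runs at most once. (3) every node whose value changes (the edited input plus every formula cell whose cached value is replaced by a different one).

New value of A2: -9.
Formula cells that run: none — 0 in total.
Values that change: D4.
Key observation: D4 is never demanded by the output, so the edit triggers no recomputation at all.

First evaluation (everything demanded from the output):
  D12 = -8 + -1 = -9
  C6 = MAX(-9, -8) = -8
  A2 = MIN(-9, -8) = -9

Propagation after the edit:
  D4 feeds no computation that the output demands — nothing is marked dirty and nothing runs.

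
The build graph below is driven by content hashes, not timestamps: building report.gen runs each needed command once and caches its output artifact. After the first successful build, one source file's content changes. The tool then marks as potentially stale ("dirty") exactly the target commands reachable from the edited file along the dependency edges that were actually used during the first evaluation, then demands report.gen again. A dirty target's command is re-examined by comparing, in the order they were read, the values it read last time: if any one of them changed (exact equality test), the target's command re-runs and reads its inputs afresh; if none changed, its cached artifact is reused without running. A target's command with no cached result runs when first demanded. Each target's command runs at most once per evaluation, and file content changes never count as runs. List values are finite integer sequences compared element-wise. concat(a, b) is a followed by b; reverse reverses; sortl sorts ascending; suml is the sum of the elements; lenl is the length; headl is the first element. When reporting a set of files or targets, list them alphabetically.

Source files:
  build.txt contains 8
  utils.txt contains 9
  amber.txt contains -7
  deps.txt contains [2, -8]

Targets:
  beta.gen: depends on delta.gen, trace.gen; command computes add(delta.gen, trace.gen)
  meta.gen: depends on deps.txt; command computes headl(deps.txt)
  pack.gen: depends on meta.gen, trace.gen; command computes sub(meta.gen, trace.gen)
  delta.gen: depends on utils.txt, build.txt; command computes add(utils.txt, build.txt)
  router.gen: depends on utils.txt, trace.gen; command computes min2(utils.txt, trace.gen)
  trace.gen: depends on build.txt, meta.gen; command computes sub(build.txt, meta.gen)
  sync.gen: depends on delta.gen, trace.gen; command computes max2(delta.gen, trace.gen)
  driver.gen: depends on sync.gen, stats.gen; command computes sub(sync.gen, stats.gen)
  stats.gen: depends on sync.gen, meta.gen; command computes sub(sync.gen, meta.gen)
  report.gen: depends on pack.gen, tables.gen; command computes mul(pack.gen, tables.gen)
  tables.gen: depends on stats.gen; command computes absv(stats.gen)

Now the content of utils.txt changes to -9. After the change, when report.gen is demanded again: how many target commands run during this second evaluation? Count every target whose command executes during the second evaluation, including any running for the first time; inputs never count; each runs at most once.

Run set: delta.gen, report.gen, stats.gen, sync.gen, tables.gen (5 run).

Initial pass — values computed on the first demand:
  delta.gen = add(9, 8) = 17
  meta.gen = headl([2, -8]) = 2
  trace.gen = sub(8, 2) = 6
  pack.gen = sub(2, 6) = -4
  sync.gen = max2(17, 6) = 17
  stats.gen = sub(17, 2) = 15
  tables.gen = absv(15) = 15
  report.gen = mul(-4, 15) = -60

Second demand — change propagation:
  delta.gen: re-runs because utils.txt 9->-9; new result -1.
  sync.gen: re-runs because delta.gen 17->-1; new result 6.
  stats.gen: re-runs because sync.gen 17->6; new result 4.
  tables.gen: re-runs because stats.gen 15->4; new result 4.
  report.gen: re-runs because tables.gen 15->4; new result -16.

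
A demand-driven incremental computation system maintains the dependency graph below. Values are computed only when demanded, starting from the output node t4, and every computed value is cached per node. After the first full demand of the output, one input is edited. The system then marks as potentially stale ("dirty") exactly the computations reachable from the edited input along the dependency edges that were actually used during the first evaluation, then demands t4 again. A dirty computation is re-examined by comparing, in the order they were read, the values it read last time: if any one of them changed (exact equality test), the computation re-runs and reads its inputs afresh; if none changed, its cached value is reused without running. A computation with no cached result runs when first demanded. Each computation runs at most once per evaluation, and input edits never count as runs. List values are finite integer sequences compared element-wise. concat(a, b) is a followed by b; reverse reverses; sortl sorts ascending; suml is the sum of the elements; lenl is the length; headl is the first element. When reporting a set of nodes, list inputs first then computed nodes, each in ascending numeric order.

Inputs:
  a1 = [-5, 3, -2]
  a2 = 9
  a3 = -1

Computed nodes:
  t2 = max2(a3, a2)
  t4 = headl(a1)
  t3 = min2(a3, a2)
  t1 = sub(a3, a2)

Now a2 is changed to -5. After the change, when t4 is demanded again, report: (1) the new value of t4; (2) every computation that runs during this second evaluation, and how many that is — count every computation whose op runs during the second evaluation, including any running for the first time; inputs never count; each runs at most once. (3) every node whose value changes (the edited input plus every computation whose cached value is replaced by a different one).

New value of t4: -5.
Computations that run: none — 0 in total.
Values that change: a2.
Key observation: a2 is never demanded by the output, so the edit triggers no recomputation at all.

First evaluation (everything demanded from the output):
  t4 = headl([-5, 3, -2]) = -5

Propagation after the edit:
  a2 feeds no computation that the output demands — nothing is marked dirty and nothing runs.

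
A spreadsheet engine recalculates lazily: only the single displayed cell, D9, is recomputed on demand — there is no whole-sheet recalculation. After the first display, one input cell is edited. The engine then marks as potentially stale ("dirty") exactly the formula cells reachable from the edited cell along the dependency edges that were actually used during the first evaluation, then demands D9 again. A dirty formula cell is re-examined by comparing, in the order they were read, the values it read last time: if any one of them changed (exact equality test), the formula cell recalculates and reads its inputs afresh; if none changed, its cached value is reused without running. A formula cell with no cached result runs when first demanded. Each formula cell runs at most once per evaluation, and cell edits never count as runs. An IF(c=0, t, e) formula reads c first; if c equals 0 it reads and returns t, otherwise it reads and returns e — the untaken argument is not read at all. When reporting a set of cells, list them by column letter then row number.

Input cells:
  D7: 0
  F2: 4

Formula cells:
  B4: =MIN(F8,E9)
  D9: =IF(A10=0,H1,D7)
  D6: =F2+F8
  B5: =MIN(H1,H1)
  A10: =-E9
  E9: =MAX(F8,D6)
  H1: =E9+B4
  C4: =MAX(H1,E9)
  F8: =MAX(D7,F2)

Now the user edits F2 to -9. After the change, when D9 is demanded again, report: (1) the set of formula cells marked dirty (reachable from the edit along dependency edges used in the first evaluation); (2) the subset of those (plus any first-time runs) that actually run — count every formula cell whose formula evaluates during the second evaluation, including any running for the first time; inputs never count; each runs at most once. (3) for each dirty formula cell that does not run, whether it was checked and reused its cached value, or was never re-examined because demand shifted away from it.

First evaluation (everything demanded from the output):
  F8 = MAX(0, 4) = 4
  D6 = 4 + 4 = 8
  E9 = MAX(4, 8) = 8
  A10 = -(8) = -8
  D9 = IF(A10=0: A10=-8 -> else branch D7) = 0

Propagation after the edit:
  F8: runs — F2 4->-9; result 0.
  D6: runs — F2 4->-9; F8 4->0; result -9.
  E9: runs — F8 4->0; D6 8->-9; result 0.
  A10: runs — E9 8->0; result 0.
  B4: demanded for the first time — runs, produces 0.
  H1: demanded for the first time — runs, produces 0.
  D9: runs — A10 -8->0; result 0 (same value as before).

Key observation: a condition flipped, so demand reaches new nodes — B4, H1 run for the first time.

Marked dirty: A10, D6, D9, E9, F8.
Formula cells that run: A10, B4, D6, D9, E9, F8, H1 — 7 in total.
Every dirty formula cell ran.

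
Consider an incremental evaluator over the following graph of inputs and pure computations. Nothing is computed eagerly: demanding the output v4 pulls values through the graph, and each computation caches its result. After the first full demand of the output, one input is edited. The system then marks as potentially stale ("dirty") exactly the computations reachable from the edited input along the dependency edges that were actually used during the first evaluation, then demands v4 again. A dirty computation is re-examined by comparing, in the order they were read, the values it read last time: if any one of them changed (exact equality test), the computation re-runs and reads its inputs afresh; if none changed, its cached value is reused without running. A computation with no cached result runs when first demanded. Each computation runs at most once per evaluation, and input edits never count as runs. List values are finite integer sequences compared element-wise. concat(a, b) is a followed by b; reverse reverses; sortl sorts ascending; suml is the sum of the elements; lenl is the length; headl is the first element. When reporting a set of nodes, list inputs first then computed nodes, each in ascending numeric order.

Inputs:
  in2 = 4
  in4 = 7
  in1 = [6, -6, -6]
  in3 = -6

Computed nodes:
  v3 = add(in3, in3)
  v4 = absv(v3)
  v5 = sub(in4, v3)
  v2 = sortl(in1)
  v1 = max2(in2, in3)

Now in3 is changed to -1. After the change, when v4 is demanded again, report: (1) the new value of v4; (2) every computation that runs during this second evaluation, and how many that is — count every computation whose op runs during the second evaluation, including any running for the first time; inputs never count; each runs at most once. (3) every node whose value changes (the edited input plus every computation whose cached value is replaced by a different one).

Initial pass — values computed on the first demand:
  v3 = add(-6, -6) = -12
  v4 = absv(-12) = 12

Second demand — change propagation:
  v3: re-runs because in3 -6->-1; in3 -6->-1; new result -2.
  v4: re-runs because v3 -12->-2; new result 2.

v4 now evaluates to 2.
Run set: v3, v4 (2 run).
Changed values: in3, v3, v4.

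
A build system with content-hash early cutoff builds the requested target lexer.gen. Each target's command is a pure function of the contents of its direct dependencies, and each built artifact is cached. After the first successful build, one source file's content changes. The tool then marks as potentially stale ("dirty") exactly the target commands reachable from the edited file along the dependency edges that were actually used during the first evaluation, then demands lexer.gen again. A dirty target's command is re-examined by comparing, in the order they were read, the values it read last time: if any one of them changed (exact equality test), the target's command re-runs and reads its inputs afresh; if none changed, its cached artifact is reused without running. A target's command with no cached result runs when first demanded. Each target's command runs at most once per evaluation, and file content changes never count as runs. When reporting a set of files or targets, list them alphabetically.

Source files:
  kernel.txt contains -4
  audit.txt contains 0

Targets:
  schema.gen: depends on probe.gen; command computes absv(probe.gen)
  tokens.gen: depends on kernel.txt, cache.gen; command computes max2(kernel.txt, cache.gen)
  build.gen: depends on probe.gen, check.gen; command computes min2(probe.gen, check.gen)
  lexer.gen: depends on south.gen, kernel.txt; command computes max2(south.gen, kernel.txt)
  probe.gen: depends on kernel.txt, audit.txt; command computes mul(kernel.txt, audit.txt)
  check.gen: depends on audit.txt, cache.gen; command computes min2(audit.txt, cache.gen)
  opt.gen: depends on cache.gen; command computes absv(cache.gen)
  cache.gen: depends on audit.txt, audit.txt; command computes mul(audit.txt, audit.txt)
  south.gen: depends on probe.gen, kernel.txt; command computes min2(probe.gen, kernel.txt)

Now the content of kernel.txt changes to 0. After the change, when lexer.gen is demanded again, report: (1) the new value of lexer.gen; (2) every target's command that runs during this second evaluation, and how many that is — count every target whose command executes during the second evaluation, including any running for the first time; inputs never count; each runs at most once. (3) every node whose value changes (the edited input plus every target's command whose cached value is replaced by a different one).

New value of lexer.gen: 0.
Target commands that run: lexer.gen, probe.gen, south.gen — 3 in total.
Values that change: kernel.txt, lexer.gen, south.gen.

First evaluation (everything demanded from the output):
  probe.gen = mul(-4, 0) = 0
  south.gen = min2(0, -4) = -4
  lexer.gen = max2(-4, -4) = -4

Propagation after the edit:
  probe.gen: runs — kernel.txt -4->0; result 0 (same value as before).
  south.gen: runs — kernel.txt -4->0; result 0.
  lexer.gen: runs — south.gen -4->0; kernel.txt -4->0; result 0.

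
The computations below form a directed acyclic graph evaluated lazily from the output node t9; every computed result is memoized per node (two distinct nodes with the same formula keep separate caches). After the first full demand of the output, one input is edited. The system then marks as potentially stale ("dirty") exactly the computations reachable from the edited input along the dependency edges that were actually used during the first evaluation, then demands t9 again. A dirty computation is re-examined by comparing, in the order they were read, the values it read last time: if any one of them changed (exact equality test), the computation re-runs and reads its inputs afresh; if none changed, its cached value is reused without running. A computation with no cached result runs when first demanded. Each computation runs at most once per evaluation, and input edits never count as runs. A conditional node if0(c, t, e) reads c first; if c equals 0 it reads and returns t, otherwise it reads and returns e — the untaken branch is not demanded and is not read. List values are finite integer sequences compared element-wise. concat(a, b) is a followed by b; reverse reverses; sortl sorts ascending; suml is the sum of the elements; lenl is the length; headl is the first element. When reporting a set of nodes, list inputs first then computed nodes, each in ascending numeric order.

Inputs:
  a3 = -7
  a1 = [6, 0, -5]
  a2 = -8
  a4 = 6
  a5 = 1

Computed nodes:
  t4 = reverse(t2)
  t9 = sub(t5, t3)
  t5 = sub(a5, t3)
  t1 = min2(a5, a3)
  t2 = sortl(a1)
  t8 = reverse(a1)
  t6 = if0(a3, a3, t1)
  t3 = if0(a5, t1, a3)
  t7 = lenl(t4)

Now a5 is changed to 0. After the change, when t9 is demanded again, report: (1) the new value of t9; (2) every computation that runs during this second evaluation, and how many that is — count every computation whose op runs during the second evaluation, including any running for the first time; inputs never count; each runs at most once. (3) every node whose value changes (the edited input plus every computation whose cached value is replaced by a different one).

First demand of the output computes:
  t3 = if0(a5=1 -> else branch a3) = -7
  t5 = sub(1, -7) = 8
  t9 = sub(8, -7) = 15

After the edit, cleaning proceeds:
  t1: had never run; runs now, result -7.
  t3: a read changed (a5 1->0) — executes, giving -7 — identical to its old value.
  t5: a read changed (a5 1->0) — executes, giving 7.
  t9: a read changed (t5 8->7) — executes, giving 14.

Note the branch switch — t1 had no cache and runs now for the first time.

Demanding t9 again yields 14.
4 computations run: t1, t3, t5, t9.
The nodes whose values change: a5, t5, t9.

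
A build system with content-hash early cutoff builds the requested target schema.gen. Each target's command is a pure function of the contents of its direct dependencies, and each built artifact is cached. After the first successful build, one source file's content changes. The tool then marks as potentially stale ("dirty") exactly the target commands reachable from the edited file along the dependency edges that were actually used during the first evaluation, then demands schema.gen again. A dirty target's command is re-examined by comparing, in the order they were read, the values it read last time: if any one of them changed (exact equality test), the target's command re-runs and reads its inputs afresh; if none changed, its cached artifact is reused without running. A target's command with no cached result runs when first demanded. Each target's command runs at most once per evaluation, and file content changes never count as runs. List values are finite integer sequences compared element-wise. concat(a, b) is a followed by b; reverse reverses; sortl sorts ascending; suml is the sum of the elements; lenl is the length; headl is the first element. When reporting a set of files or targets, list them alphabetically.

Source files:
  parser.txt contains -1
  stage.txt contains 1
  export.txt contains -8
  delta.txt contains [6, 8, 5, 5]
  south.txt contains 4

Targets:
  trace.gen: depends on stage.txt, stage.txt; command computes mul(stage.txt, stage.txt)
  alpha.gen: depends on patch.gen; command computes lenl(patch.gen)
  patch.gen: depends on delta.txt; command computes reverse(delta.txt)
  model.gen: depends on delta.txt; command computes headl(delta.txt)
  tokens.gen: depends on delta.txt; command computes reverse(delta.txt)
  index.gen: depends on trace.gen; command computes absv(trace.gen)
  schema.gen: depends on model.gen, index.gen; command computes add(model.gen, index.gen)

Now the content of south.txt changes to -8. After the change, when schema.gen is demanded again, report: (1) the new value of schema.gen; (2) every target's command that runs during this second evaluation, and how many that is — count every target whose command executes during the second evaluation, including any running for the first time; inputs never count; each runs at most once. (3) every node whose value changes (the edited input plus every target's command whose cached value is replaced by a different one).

New value of schema.gen: 7.
Target commands that run: none — 0 in total.
Values that change: south.txt.
Key observation: south.txt is never demanded by the output, so the edit triggers no recomputation at all.

First evaluation (everything demanded from the output):
  model.gen = headl([6, 8, 5, 5]) = 6
  trace.gen = mul(1, 1) = 1
  index.gen = absv(1) = 1
  schema.gen = add(6, 1) = 7

Propagation after the edit:
  south.txt feeds no computation that the output demands — nothing is marked dirty and nothing runs.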